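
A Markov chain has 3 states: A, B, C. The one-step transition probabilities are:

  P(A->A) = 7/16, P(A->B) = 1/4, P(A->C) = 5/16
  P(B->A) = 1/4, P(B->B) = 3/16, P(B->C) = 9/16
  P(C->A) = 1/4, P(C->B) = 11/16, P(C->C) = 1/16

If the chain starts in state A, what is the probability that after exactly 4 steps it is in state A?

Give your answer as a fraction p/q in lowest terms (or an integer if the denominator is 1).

Answer: 20221/65536

Derivation:
Computing P^4 by repeated multiplication:
P^1 =
  A: [7/16, 1/4, 5/16]
  B: [1/4, 3/16, 9/16]
  C: [1/4, 11/16, 1/16]
P^2 =
  A: [85/256, 95/256, 19/64]
  B: [19/64, 31/64, 7/32]
  C: [19/64, 15/64, 15/32]
P^3 =
  A: [1279/4096, 1461/4096, 339/1024]
  B: [313/1024, 323/1024, 97/256]
  C: [313/1024, 451/1024, 65/256]
P^4 =
  A: [20221/65536, 24415/65536, 5225/16384]
  B: [5035/16384, 6489/16384, 1215/4096]
  C: [5035/16384, 5465/16384, 1471/4096]

(P^4)[A -> A] = 20221/65536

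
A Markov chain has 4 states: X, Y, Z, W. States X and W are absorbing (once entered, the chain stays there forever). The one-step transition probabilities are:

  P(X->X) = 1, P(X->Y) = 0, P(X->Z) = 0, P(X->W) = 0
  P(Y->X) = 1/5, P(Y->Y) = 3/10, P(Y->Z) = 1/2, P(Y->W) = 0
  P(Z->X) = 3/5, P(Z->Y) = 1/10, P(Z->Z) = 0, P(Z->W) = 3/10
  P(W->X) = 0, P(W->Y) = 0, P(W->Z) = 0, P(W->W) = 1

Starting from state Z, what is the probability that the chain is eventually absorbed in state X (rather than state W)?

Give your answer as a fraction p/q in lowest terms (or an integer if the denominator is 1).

Answer: 44/65

Derivation:
Let a_i = P(absorbed in X | start in state i).
Boundary conditions: a_X = 1, a_W = 0.
For each transient state i, a_i = sum_j P(i->j) * a_j:
  a_Y = 1/5*a_X + 3/10*a_Y + 1/2*a_Z + 0*a_W
  a_Z = 3/5*a_X + 1/10*a_Y + 0*a_Z + 3/10*a_W

Substituting a_X = 1 and a_W = 0, rearrange to (I - Q) a = r where r[i] = P(i -> X):
  [7/10, -1/2] . (a_Y, a_Z) = 1/5
  [-1/10, 1] . (a_Y, a_Z) = 3/5

Solving yields:
  a_Y = 10/13
  a_Z = 44/65

Starting state is Z, so the absorption probability is a_Z = 44/65.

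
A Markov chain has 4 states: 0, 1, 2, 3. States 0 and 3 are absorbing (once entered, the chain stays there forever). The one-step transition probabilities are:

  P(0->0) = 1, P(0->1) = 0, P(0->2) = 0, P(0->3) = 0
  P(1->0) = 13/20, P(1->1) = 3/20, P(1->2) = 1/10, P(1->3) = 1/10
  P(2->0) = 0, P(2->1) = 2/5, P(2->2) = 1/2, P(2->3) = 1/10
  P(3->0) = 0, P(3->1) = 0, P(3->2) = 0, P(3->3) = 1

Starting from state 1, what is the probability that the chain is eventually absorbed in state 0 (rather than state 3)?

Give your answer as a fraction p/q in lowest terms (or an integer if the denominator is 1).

Let a_i = P(absorbed in 0 | start in state i).
Boundary conditions: a_0 = 1, a_3 = 0.
For each transient state i, a_i = sum_j P(i->j) * a_j:
  a_1 = 13/20*a_0 + 3/20*a_1 + 1/10*a_2 + 1/10*a_3
  a_2 = 0*a_0 + 2/5*a_1 + 1/2*a_2 + 1/10*a_3

Substituting a_0 = 1 and a_3 = 0, rearrange to (I - Q) a = r where r[i] = P(i -> 0):
  [17/20, -1/10] . (a_1, a_2) = 13/20
  [-2/5, 1/2] . (a_1, a_2) = 0

Solving yields:
  a_1 = 65/77
  a_2 = 52/77

Starting state is 1, so the absorption probability is a_1 = 65/77.

Answer: 65/77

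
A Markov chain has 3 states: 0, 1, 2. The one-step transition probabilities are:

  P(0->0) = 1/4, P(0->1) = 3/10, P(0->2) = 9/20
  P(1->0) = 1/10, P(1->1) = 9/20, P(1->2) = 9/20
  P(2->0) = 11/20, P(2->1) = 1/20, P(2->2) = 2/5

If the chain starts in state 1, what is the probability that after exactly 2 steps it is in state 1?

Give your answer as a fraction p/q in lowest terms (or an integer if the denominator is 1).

Computing P^2 by repeated multiplication:
P^1 =
  0: [1/4, 3/10, 9/20]
  1: [1/10, 9/20, 9/20]
  2: [11/20, 1/20, 2/5]
P^2 =
  0: [17/50, 93/400, 171/400]
  1: [127/400, 51/200, 171/400]
  2: [29/80, 83/400, 43/100]

(P^2)[1 -> 1] = 51/200

Answer: 51/200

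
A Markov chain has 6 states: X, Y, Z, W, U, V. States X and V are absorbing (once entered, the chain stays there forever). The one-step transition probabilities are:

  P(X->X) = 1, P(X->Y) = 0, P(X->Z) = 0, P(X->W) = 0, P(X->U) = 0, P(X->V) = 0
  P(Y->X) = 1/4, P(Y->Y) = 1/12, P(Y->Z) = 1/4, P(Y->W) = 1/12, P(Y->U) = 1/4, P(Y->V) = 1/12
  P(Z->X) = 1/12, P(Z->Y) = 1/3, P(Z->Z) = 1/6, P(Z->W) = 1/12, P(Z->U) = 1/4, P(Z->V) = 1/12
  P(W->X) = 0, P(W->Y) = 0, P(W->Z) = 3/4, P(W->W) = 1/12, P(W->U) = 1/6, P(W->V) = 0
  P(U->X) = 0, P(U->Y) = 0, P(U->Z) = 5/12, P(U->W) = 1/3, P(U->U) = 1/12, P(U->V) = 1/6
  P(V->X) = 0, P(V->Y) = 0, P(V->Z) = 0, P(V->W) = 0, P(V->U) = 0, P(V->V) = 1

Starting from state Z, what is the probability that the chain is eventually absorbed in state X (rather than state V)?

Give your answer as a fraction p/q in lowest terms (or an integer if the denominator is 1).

Let a_i = P(absorbed in X | start in state i).
Boundary conditions: a_X = 1, a_V = 0.
For each transient state i, a_i = sum_j P(i->j) * a_j:
  a_Y = 1/4*a_X + 1/12*a_Y + 1/4*a_Z + 1/12*a_W + 1/4*a_U + 1/12*a_V
  a_Z = 1/12*a_X + 1/3*a_Y + 1/6*a_Z + 1/12*a_W + 1/4*a_U + 1/12*a_V
  a_W = 0*a_X + 0*a_Y + 3/4*a_Z + 1/12*a_W + 1/6*a_U + 0*a_V
  a_U = 0*a_X + 0*a_Y + 5/12*a_Z + 1/3*a_W + 1/12*a_U + 1/6*a_V

Substituting a_X = 1 and a_V = 0, rearrange to (I - Q) a = r where r[i] = P(i -> X):
  [11/12, -1/4, -1/12, -1/4] . (a_Y, a_Z, a_W, a_U) = 1/4
  [-1/3, 5/6, -1/12, -1/4] . (a_Y, a_Z, a_W, a_U) = 1/12
  [0, -3/4, 11/12, -1/6] . (a_Y, a_Z, a_W, a_U) = 0
  [0, -5/12, -1/3, 11/12] . (a_Y, a_Z, a_W, a_U) = 0

Solving yields:
  a_Y = 2965/5344
  a_Z = 2599/5344
  a_W = 2507/5344
  a_U = 2093/5344

Starting state is Z, so the absorption probability is a_Z = 2599/5344.

Answer: 2599/5344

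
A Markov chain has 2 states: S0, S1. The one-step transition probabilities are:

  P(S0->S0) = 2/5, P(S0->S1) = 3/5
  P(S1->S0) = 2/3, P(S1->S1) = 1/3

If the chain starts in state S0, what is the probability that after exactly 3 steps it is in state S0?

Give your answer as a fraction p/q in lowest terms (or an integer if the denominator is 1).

Answer: 194/375

Derivation:
Computing P^3 by repeated multiplication:
P^1 =
  S0: [2/5, 3/5]
  S1: [2/3, 1/3]
P^2 =
  S0: [14/25, 11/25]
  S1: [22/45, 23/45]
P^3 =
  S0: [194/375, 181/375]
  S1: [362/675, 313/675]

(P^3)[S0 -> S0] = 194/375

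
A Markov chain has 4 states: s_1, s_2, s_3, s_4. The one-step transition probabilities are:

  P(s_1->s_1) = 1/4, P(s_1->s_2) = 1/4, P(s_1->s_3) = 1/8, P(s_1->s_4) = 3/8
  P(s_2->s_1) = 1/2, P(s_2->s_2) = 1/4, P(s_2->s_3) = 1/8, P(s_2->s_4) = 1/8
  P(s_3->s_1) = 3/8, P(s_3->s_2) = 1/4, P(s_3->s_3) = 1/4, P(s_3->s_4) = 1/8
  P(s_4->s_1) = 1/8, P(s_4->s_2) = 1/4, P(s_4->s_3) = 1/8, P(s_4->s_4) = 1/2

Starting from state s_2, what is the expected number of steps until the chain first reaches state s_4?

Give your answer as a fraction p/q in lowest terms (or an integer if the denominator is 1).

Answer: 140/31

Derivation:
Let h_i = expected steps to first reach s_4 from state i.
Boundary: h_s_4 = 0.
First-step equations for the other states:
  h_s_1 = 1 + 1/4*h_s_1 + 1/4*h_s_2 + 1/8*h_s_3 + 3/8*h_s_4
  h_s_2 = 1 + 1/2*h_s_1 + 1/4*h_s_2 + 1/8*h_s_3 + 1/8*h_s_4
  h_s_3 = 1 + 3/8*h_s_1 + 1/4*h_s_2 + 1/4*h_s_3 + 1/8*h_s_4

Substituting h_s_4 = 0 and rearranging gives the linear system (I - Q) h = 1:
  [3/4, -1/4, -1/8] . (h_s_1, h_s_2, h_s_3) = 1
  [-1/2, 3/4, -1/8] . (h_s_1, h_s_2, h_s_3) = 1
  [-3/8, -1/4, 3/4] . (h_s_1, h_s_2, h_s_3) = 1

Solving yields:
  h_s_1 = 112/31
  h_s_2 = 140/31
  h_s_3 = 144/31

Starting state is s_2, so the expected hitting time is h_s_2 = 140/31.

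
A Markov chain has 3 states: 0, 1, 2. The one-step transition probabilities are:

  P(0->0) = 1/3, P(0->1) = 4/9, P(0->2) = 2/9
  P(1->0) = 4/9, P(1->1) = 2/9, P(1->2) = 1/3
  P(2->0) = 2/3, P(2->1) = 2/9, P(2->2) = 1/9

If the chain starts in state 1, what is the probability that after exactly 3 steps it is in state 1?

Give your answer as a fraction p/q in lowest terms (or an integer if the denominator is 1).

Answer: 238/729

Derivation:
Computing P^3 by repeated multiplication:
P^1 =
  0: [1/3, 4/9, 2/9]
  1: [4/9, 2/9, 1/3]
  2: [2/3, 2/9, 1/9]
P^2 =
  0: [37/81, 8/27, 20/81]
  1: [38/81, 26/81, 17/81]
  2: [32/81, 10/27, 19/81]
P^3 =
  0: [109/243, 236/729, 166/729]
  1: [320/729, 238/729, 19/81]
  2: [110/243, 226/729, 173/729]

(P^3)[1 -> 1] = 238/729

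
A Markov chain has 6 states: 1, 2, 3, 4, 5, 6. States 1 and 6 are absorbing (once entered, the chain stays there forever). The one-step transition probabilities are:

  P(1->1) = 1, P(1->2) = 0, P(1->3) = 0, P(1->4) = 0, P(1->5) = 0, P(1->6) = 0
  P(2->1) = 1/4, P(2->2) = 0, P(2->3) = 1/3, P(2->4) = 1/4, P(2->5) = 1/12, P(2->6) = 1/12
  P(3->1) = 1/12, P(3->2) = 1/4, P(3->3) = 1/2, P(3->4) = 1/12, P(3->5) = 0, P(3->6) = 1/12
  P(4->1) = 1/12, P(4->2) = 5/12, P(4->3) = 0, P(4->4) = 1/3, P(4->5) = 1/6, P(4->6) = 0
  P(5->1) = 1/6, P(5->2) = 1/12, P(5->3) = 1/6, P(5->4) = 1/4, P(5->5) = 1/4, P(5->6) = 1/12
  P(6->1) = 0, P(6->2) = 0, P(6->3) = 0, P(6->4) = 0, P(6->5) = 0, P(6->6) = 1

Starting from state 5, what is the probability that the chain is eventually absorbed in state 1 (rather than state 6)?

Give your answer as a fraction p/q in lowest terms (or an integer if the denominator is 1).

Answer: 913/1323

Derivation:
Let a_i = P(absorbed in 1 | start in state i).
Boundary conditions: a_1 = 1, a_6 = 0.
For each transient state i, a_i = sum_j P(i->j) * a_j:
  a_2 = 1/4*a_1 + 0*a_2 + 1/3*a_3 + 1/4*a_4 + 1/12*a_5 + 1/12*a_6
  a_3 = 1/12*a_1 + 1/4*a_2 + 1/2*a_3 + 1/12*a_4 + 0*a_5 + 1/12*a_6
  a_4 = 1/12*a_1 + 5/12*a_2 + 0*a_3 + 1/3*a_4 + 1/6*a_5 + 0*a_6
  a_5 = 1/6*a_1 + 1/12*a_2 + 1/6*a_3 + 1/4*a_4 + 1/4*a_5 + 1/12*a_6

Substituting a_1 = 1 and a_6 = 0, rearrange to (I - Q) a = r where r[i] = P(i -> 1):
  [1, -1/3, -1/4, -1/12] . (a_2, a_3, a_4, a_5) = 1/4
  [-1/4, 1/2, -1/12, 0] . (a_2, a_3, a_4, a_5) = 1/12
  [-5/12, 0, 2/3, -1/6] . (a_2, a_3, a_4, a_5) = 1/12
  [-1/12, -1/6, -1/4, 3/4] . (a_2, a_3, a_4, a_5) = 1/6

Solving yields:
  a_2 = 935/1323
  a_3 = 851/1323
  a_4 = 326/441
  a_5 = 913/1323

Starting state is 5, so the absorption probability is a_5 = 913/1323.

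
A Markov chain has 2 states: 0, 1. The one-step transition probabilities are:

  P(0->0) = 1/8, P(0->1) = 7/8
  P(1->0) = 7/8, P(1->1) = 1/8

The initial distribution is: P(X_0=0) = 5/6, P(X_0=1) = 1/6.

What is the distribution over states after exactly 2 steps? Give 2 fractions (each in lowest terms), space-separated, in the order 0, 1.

Propagating the distribution step by step (d_{t+1} = d_t * P):
d_0 = (0=5/6, 1=1/6)
  d_1[0] = 5/6*1/8 + 1/6*7/8 = 1/4
  d_1[1] = 5/6*7/8 + 1/6*1/8 = 3/4
d_1 = (0=1/4, 1=3/4)
  d_2[0] = 1/4*1/8 + 3/4*7/8 = 11/16
  d_2[1] = 1/4*7/8 + 3/4*1/8 = 5/16
d_2 = (0=11/16, 1=5/16)

Answer: 11/16 5/16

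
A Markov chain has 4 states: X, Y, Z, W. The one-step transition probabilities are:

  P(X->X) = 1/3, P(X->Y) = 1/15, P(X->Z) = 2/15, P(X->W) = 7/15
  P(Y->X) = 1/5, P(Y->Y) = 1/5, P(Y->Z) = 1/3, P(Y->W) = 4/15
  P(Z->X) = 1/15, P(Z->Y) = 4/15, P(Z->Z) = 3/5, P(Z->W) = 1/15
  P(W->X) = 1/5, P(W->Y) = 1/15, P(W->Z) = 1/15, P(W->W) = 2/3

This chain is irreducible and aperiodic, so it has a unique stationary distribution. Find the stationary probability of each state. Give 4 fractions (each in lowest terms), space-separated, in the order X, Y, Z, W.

Answer: 203/1053 47/351 20/81 449/1053

Derivation:
The stationary distribution satisfies pi = pi * P, i.e.:
  pi_X = 1/3*pi_X + 1/5*pi_Y + 1/15*pi_Z + 1/5*pi_W
  pi_Y = 1/15*pi_X + 1/5*pi_Y + 4/15*pi_Z + 1/15*pi_W
  pi_Z = 2/15*pi_X + 1/3*pi_Y + 3/5*pi_Z + 1/15*pi_W
  pi_W = 7/15*pi_X + 4/15*pi_Y + 1/15*pi_Z + 2/3*pi_W
with normalization: pi_X + pi_Y + pi_Z + pi_W = 1.

Using the first 3 balance equations plus normalization, the linear system A*pi = b is:
  [-2/3, 1/5, 1/15, 1/5] . pi = 0
  [1/15, -4/5, 4/15, 1/15] . pi = 0
  [2/15, 1/3, -2/5, 1/15] . pi = 0
  [1, 1, 1, 1] . pi = 1

Solving yields:
  pi_X = 203/1053
  pi_Y = 47/351
  pi_Z = 20/81
  pi_W = 449/1053

Verification (pi * P):
  203/1053*1/3 + 47/351*1/5 + 20/81*1/15 + 449/1053*1/5 = 203/1053 = pi_X  (ok)
  203/1053*1/15 + 47/351*1/5 + 20/81*4/15 + 449/1053*1/15 = 47/351 = pi_Y  (ok)
  203/1053*2/15 + 47/351*1/3 + 20/81*3/5 + 449/1053*1/15 = 20/81 = pi_Z  (ok)
  203/1053*7/15 + 47/351*4/15 + 20/81*1/15 + 449/1053*2/3 = 449/1053 = pi_W  (ok)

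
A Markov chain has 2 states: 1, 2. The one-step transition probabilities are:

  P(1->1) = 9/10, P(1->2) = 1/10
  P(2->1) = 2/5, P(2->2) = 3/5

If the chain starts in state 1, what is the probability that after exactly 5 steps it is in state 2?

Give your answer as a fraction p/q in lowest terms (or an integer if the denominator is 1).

Answer: 31/160

Derivation:
Computing P^5 by repeated multiplication:
P^1 =
  1: [9/10, 1/10]
  2: [2/5, 3/5]
P^2 =
  1: [17/20, 3/20]
  2: [3/5, 2/5]
P^3 =
  1: [33/40, 7/40]
  2: [7/10, 3/10]
P^4 =
  1: [13/16, 3/16]
  2: [3/4, 1/4]
P^5 =
  1: [129/160, 31/160]
  2: [31/40, 9/40]

(P^5)[1 -> 2] = 31/160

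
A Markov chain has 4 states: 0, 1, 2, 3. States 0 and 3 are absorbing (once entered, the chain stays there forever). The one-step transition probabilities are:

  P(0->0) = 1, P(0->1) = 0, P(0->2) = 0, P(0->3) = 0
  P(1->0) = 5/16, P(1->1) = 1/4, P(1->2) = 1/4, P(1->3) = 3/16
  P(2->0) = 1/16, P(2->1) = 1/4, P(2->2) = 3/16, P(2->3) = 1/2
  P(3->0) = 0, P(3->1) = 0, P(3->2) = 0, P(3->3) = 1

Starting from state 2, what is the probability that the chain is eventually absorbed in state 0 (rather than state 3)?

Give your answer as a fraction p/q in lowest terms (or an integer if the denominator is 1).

Answer: 8/35

Derivation:
Let a_i = P(absorbed in 0 | start in state i).
Boundary conditions: a_0 = 1, a_3 = 0.
For each transient state i, a_i = sum_j P(i->j) * a_j:
  a_1 = 5/16*a_0 + 1/4*a_1 + 1/4*a_2 + 3/16*a_3
  a_2 = 1/16*a_0 + 1/4*a_1 + 3/16*a_2 + 1/2*a_3

Substituting a_0 = 1 and a_3 = 0, rearrange to (I - Q) a = r where r[i] = P(i -> 0):
  [3/4, -1/4] . (a_1, a_2) = 5/16
  [-1/4, 13/16] . (a_1, a_2) = 1/16

Solving yields:
  a_1 = 69/140
  a_2 = 8/35

Starting state is 2, so the absorption probability is a_2 = 8/35.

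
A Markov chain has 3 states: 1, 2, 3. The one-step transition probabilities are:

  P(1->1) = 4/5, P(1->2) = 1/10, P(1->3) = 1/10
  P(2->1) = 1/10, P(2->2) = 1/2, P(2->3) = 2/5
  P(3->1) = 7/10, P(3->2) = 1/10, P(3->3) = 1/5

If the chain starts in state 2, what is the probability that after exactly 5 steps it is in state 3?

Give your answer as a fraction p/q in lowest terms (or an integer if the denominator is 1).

Answer: 17519/100000

Derivation:
Computing P^5 by repeated multiplication:
P^1 =
  1: [4/5, 1/10, 1/10]
  2: [1/10, 1/2, 2/5]
  3: [7/10, 1/10, 1/5]
P^2 =
  1: [18/25, 7/50, 7/50]
  2: [41/100, 3/10, 29/100]
  3: [71/100, 7/50, 3/20]
P^3 =
  1: [86/125, 39/250, 39/250]
  2: [561/1000, 11/50, 219/1000]
  3: [687/1000, 39/250, 157/1000]
P^4 =
  1: [422/625, 203/1250, 203/1250]
  2: [6241/10000, 47/250, 1879/10000]
  3: [6751/10000, 203/1250, 13/80]
P^5 =
  1: [2094/3125, 1031/6250, 1031/6250]
  2: [64961/100000, 219/1250, 17519/100000]
  3: [67007/100000, 1031/6250, 16497/100000]

(P^5)[2 -> 3] = 17519/100000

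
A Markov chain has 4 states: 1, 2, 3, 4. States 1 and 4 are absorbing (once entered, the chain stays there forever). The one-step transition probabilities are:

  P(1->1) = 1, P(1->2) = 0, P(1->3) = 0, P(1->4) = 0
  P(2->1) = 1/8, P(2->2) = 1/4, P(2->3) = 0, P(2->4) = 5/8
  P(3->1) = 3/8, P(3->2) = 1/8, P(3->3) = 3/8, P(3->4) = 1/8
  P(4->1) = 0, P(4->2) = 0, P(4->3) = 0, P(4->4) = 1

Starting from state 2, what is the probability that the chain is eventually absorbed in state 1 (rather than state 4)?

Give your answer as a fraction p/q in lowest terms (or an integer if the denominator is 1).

Let a_i = P(absorbed in 1 | start in state i).
Boundary conditions: a_1 = 1, a_4 = 0.
For each transient state i, a_i = sum_j P(i->j) * a_j:
  a_2 = 1/8*a_1 + 1/4*a_2 + 0*a_3 + 5/8*a_4
  a_3 = 3/8*a_1 + 1/8*a_2 + 3/8*a_3 + 1/8*a_4

Substituting a_1 = 1 and a_4 = 0, rearrange to (I - Q) a = r where r[i] = P(i -> 1):
  [3/4, 0] . (a_2, a_3) = 1/8
  [-1/8, 5/8] . (a_2, a_3) = 3/8

Solving yields:
  a_2 = 1/6
  a_3 = 19/30

Starting state is 2, so the absorption probability is a_2 = 1/6.

Answer: 1/6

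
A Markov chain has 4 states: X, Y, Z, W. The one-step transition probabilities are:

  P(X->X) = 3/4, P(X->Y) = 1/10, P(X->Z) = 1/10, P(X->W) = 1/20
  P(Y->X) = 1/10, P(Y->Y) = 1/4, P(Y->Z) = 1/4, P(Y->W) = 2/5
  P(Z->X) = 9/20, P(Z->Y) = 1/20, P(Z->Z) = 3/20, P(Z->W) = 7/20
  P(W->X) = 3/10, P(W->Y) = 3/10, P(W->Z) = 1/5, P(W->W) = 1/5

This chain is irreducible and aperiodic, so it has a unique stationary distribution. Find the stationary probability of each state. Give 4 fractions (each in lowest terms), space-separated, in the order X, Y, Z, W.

The stationary distribution satisfies pi = pi * P, i.e.:
  pi_X = 3/4*pi_X + 1/10*pi_Y + 9/20*pi_Z + 3/10*pi_W
  pi_Y = 1/10*pi_X + 1/4*pi_Y + 1/20*pi_Z + 3/10*pi_W
  pi_Z = 1/10*pi_X + 1/4*pi_Y + 3/20*pi_Z + 1/5*pi_W
  pi_W = 1/20*pi_X + 2/5*pi_Y + 7/20*pi_Z + 1/5*pi_W
with normalization: pi_X + pi_Y + pi_Z + pi_W = 1.

Using the first 3 balance equations plus normalization, the linear system A*pi = b is:
  [-1/4, 1/10, 9/20, 3/10] . pi = 0
  [1/10, -3/4, 1/20, 3/10] . pi = 0
  [1/10, 1/4, -17/20, 1/5] . pi = 0
  [1, 1, 1, 1] . pi = 1

Solving yields:
  pi_X = 1261/2374
  pi_Y = 355/2374
  pi_Z = 349/2374
  pi_W = 409/2374

Verification (pi * P):
  1261/2374*3/4 + 355/2374*1/10 + 349/2374*9/20 + 409/2374*3/10 = 1261/2374 = pi_X  (ok)
  1261/2374*1/10 + 355/2374*1/4 + 349/2374*1/20 + 409/2374*3/10 = 355/2374 = pi_Y  (ok)
  1261/2374*1/10 + 355/2374*1/4 + 349/2374*3/20 + 409/2374*1/5 = 349/2374 = pi_Z  (ok)
  1261/2374*1/20 + 355/2374*2/5 + 349/2374*7/20 + 409/2374*1/5 = 409/2374 = pi_W  (ok)

Answer: 1261/2374 355/2374 349/2374 409/2374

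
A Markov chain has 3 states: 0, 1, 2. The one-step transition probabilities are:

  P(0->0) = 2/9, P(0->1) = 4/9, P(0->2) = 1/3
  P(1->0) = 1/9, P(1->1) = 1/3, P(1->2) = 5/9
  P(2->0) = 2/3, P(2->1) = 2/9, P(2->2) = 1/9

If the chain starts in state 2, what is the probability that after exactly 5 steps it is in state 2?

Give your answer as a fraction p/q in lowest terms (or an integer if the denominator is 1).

Computing P^5 by repeated multiplication:
P^1 =
  0: [2/9, 4/9, 1/3]
  1: [1/9, 1/3, 5/9]
  2: [2/3, 2/9, 1/9]
P^2 =
  0: [26/81, 26/81, 29/81]
  1: [35/81, 23/81, 23/81]
  2: [20/81, 32/81, 29/81]
P^3 =
  0: [28/81, 80/243, 79/243]
  1: [77/243, 85/243, 1/3]
  2: [82/243, 26/81, 83/243]
P^4 =
  0: [722/2187, 734/2187, 731/2187]
  1: [725/2187, 725/2187, 737/2187]
  2: [740/2187, 728/2187, 719/2187]
P^5 =
  0: [2188/6561, 728/2187, 2189/6561]
  1: [733/2187, 2183/6561, 2179/6561]
  2: [2174/6561, 2194/6561, 731/2187]

(P^5)[2 -> 2] = 731/2187

Answer: 731/2187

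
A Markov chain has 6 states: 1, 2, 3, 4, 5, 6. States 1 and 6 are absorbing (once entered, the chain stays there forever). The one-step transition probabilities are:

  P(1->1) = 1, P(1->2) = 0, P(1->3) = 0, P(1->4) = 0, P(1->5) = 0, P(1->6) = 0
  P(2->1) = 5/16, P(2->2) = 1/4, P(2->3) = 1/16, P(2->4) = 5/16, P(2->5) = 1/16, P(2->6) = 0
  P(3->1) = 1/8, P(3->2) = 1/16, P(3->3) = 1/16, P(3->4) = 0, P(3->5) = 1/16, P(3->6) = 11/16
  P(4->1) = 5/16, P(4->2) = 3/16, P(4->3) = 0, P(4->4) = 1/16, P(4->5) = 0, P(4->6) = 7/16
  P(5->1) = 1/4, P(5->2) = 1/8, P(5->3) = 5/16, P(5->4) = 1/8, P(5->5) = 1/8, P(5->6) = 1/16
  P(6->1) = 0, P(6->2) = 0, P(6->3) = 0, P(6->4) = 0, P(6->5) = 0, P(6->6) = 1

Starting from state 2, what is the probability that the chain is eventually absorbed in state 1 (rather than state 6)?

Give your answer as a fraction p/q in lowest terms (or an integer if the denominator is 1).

Let a_i = P(absorbed in 1 | start in state i).
Boundary conditions: a_1 = 1, a_6 = 0.
For each transient state i, a_i = sum_j P(i->j) * a_j:
  a_2 = 5/16*a_1 + 1/4*a_2 + 1/16*a_3 + 5/16*a_4 + 1/16*a_5 + 0*a_6
  a_3 = 1/8*a_1 + 1/16*a_2 + 1/16*a_3 + 0*a_4 + 1/16*a_5 + 11/16*a_6
  a_4 = 5/16*a_1 + 3/16*a_2 + 0*a_3 + 1/16*a_4 + 0*a_5 + 7/16*a_6
  a_5 = 1/4*a_1 + 1/8*a_2 + 5/16*a_3 + 1/8*a_4 + 1/8*a_5 + 1/16*a_6

Substituting a_1 = 1 and a_6 = 0, rearrange to (I - Q) a = r where r[i] = P(i -> 1):
  [3/4, -1/16, -5/16, -1/16] . (a_2, a_3, a_4, a_5) = 5/16
  [-1/16, 15/16, 0, -1/16] . (a_2, a_3, a_4, a_5) = 1/8
  [-3/16, 0, 15/16, 0] . (a_2, a_3, a_4, a_5) = 5/16
  [-1/8, -5/16, -1/8, 7/8] . (a_2, a_3, a_4, a_5) = 1/4

Solving yields:
  a_2 = 11095/16482
  a_3 = 1757/8241
  a_4 = 2571/5494
  a_5 = 211/402

Starting state is 2, so the absorption probability is a_2 = 11095/16482.

Answer: 11095/16482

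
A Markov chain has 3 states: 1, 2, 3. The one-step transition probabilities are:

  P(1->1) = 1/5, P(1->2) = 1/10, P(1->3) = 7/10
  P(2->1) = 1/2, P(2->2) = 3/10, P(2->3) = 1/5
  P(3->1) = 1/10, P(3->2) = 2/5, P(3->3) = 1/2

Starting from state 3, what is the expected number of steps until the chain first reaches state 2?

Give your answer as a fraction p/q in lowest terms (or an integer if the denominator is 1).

Answer: 30/11

Derivation:
Let h_i = expected steps to first reach 2 from state i.
Boundary: h_2 = 0.
First-step equations for the other states:
  h_1 = 1 + 1/5*h_1 + 1/10*h_2 + 7/10*h_3
  h_3 = 1 + 1/10*h_1 + 2/5*h_2 + 1/2*h_3

Substituting h_2 = 0 and rearranging gives the linear system (I - Q) h = 1:
  [4/5, -7/10] . (h_1, h_3) = 1
  [-1/10, 1/2] . (h_1, h_3) = 1

Solving yields:
  h_1 = 40/11
  h_3 = 30/11

Starting state is 3, so the expected hitting time is h_3 = 30/11.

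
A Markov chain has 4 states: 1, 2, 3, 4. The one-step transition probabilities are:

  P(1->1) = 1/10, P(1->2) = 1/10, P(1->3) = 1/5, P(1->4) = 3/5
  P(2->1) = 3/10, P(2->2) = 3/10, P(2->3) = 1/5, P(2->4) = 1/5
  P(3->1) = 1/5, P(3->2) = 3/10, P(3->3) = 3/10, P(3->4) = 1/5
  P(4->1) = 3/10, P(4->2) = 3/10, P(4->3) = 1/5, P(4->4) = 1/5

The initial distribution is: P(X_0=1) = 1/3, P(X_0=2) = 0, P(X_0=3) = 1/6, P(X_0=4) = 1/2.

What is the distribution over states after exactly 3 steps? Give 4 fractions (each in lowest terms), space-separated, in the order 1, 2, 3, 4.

Answer: 277/1200 253/1000 1333/6000 147/500

Derivation:
Propagating the distribution step by step (d_{t+1} = d_t * P):
d_0 = (1=1/3, 2=0, 3=1/6, 4=1/2)
  d_1[1] = 1/3*1/10 + 0*3/10 + 1/6*1/5 + 1/2*3/10 = 13/60
  d_1[2] = 1/3*1/10 + 0*3/10 + 1/6*3/10 + 1/2*3/10 = 7/30
  d_1[3] = 1/3*1/5 + 0*1/5 + 1/6*3/10 + 1/2*1/5 = 13/60
  d_1[4] = 1/3*3/5 + 0*1/5 + 1/6*1/5 + 1/2*1/5 = 1/3
d_1 = (1=13/60, 2=7/30, 3=13/60, 4=1/3)
  d_2[1] = 13/60*1/10 + 7/30*3/10 + 13/60*1/5 + 1/3*3/10 = 47/200
  d_2[2] = 13/60*1/10 + 7/30*3/10 + 13/60*3/10 + 1/3*3/10 = 77/300
  d_2[3] = 13/60*1/5 + 7/30*1/5 + 13/60*3/10 + 1/3*1/5 = 133/600
  d_2[4] = 13/60*3/5 + 7/30*1/5 + 13/60*1/5 + 1/3*1/5 = 43/150
d_2 = (1=47/200, 2=77/300, 3=133/600, 4=43/150)
  d_3[1] = 47/200*1/10 + 77/300*3/10 + 133/600*1/5 + 43/150*3/10 = 277/1200
  d_3[2] = 47/200*1/10 + 77/300*3/10 + 133/600*3/10 + 43/150*3/10 = 253/1000
  d_3[3] = 47/200*1/5 + 77/300*1/5 + 133/600*3/10 + 43/150*1/5 = 1333/6000
  d_3[4] = 47/200*3/5 + 77/300*1/5 + 133/600*1/5 + 43/150*1/5 = 147/500
d_3 = (1=277/1200, 2=253/1000, 3=1333/6000, 4=147/500)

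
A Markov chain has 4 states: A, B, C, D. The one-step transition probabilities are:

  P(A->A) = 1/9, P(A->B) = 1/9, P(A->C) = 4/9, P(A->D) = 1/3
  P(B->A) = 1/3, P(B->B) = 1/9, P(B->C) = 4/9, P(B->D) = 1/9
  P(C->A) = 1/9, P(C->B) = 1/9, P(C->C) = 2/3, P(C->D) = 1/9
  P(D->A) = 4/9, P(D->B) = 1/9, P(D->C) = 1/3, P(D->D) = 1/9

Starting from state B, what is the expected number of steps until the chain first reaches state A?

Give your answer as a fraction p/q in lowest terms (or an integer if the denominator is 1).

Let h_i = expected steps to first reach A from state i.
Boundary: h_A = 0.
First-step equations for the other states:
  h_B = 1 + 1/3*h_A + 1/9*h_B + 4/9*h_C + 1/9*h_D
  h_C = 1 + 1/9*h_A + 1/9*h_B + 2/3*h_C + 1/9*h_D
  h_D = 1 + 4/9*h_A + 1/9*h_B + 1/3*h_C + 1/9*h_D

Substituting h_A = 0 and rearranging gives the linear system (I - Q) h = 1:
  [8/9, -4/9, -1/9] . (h_B, h_C, h_D) = 1
  [-1/9, 1/3, -1/9] . (h_B, h_C, h_D) = 1
  [-1/9, -1/3, 8/9] . (h_B, h_C, h_D) = 1

Solving yields:
  h_B = 9/2
  h_C = 81/14
  h_D = 27/7

Starting state is B, so the expected hitting time is h_B = 9/2.

Answer: 9/2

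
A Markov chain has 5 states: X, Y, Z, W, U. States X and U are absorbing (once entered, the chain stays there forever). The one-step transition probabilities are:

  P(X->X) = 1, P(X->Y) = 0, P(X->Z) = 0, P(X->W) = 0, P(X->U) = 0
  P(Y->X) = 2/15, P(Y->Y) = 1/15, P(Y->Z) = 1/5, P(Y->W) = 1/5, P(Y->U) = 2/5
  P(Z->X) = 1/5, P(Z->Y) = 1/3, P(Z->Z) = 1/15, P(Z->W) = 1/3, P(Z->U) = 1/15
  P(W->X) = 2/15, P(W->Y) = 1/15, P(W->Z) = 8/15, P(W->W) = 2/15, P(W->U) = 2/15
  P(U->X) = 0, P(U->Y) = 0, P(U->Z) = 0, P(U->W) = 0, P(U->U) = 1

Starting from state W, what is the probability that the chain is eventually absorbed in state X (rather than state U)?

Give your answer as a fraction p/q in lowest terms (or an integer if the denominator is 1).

Let a_i = P(absorbed in X | start in state i).
Boundary conditions: a_X = 1, a_U = 0.
For each transient state i, a_i = sum_j P(i->j) * a_j:
  a_Y = 2/15*a_X + 1/15*a_Y + 1/5*a_Z + 1/5*a_W + 2/5*a_U
  a_Z = 1/5*a_X + 1/3*a_Y + 1/15*a_Z + 1/3*a_W + 1/15*a_U
  a_W = 2/15*a_X + 1/15*a_Y + 8/15*a_Z + 2/15*a_W + 2/15*a_U

Substituting a_X = 1 and a_U = 0, rearrange to (I - Q) a = r where r[i] = P(i -> X):
  [14/15, -1/5, -1/5] . (a_Y, a_Z, a_W) = 2/15
  [-1/3, 14/15, -1/3] . (a_Y, a_Z, a_W) = 1/5
  [-1/15, -8/15, 13/15] . (a_Y, a_Z, a_W) = 2/15

Solving yields:
  a_Y = 587/1616
  a_Z = 847/1616
  a_W = 815/1616

Starting state is W, so the absorption probability is a_W = 815/1616.

Answer: 815/1616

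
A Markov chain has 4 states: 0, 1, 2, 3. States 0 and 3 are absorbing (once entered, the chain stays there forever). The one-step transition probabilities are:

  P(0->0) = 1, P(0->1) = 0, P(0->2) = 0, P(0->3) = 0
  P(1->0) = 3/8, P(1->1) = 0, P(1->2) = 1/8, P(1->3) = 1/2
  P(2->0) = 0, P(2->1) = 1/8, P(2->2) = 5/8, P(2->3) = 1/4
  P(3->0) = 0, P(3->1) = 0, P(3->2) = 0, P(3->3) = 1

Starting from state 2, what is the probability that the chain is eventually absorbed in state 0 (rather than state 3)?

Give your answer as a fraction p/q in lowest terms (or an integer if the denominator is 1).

Let a_i = P(absorbed in 0 | start in state i).
Boundary conditions: a_0 = 1, a_3 = 0.
For each transient state i, a_i = sum_j P(i->j) * a_j:
  a_1 = 3/8*a_0 + 0*a_1 + 1/8*a_2 + 1/2*a_3
  a_2 = 0*a_0 + 1/8*a_1 + 5/8*a_2 + 1/4*a_3

Substituting a_0 = 1 and a_3 = 0, rearrange to (I - Q) a = r where r[i] = P(i -> 0):
  [1, -1/8] . (a_1, a_2) = 3/8
  [-1/8, 3/8] . (a_1, a_2) = 0

Solving yields:
  a_1 = 9/23
  a_2 = 3/23

Starting state is 2, so the absorption probability is a_2 = 3/23.

Answer: 3/23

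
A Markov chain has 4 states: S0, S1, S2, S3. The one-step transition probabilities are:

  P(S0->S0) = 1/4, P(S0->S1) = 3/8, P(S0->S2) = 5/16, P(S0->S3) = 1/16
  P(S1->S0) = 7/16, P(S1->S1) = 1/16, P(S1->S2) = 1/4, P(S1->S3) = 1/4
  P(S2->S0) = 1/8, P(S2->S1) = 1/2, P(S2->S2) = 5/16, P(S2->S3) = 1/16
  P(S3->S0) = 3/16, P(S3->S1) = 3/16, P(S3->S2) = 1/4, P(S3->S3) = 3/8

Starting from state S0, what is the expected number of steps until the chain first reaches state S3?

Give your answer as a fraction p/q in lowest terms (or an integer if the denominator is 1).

Let h_i = expected steps to first reach S3 from state i.
Boundary: h_S3 = 0.
First-step equations for the other states:
  h_S0 = 1 + 1/4*h_S0 + 3/8*h_S1 + 5/16*h_S2 + 1/16*h_S3
  h_S1 = 1 + 7/16*h_S0 + 1/16*h_S1 + 1/4*h_S2 + 1/4*h_S3
  h_S2 = 1 + 1/8*h_S0 + 1/2*h_S1 + 5/16*h_S2 + 1/16*h_S3

Substituting h_S3 = 0 and rearranging gives the linear system (I - Q) h = 1:
  [3/4, -3/8, -5/16] . (h_S0, h_S1, h_S2) = 1
  [-7/16, 15/16, -1/4] . (h_S0, h_S1, h_S2) = 1
  [-1/8, -1/2, 11/16] . (h_S0, h_S1, h_S2) = 1

Solving yields:
  h_S0 = 338/41
  h_S1 = 290/41
  h_S2 = 332/41

Starting state is S0, so the expected hitting time is h_S0 = 338/41.

Answer: 338/41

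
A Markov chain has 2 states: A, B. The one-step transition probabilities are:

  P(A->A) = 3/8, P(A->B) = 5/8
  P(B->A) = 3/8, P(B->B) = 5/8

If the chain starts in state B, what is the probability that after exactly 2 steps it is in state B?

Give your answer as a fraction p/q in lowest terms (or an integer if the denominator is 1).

Answer: 5/8

Derivation:
Computing P^2 by repeated multiplication:
P^1 =
  A: [3/8, 5/8]
  B: [3/8, 5/8]
P^2 =
  A: [3/8, 5/8]
  B: [3/8, 5/8]

(P^2)[B -> B] = 5/8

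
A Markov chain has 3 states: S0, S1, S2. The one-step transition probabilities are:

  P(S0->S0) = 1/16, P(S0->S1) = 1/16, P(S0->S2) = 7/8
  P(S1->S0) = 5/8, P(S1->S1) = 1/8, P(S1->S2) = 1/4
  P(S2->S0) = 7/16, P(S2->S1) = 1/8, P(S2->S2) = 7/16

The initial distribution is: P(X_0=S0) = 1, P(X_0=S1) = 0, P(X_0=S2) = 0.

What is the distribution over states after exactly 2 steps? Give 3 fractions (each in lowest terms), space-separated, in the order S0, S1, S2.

Propagating the distribution step by step (d_{t+1} = d_t * P):
d_0 = (S0=1, S1=0, S2=0)
  d_1[S0] = 1*1/16 + 0*5/8 + 0*7/16 = 1/16
  d_1[S1] = 1*1/16 + 0*1/8 + 0*1/8 = 1/16
  d_1[S2] = 1*7/8 + 0*1/4 + 0*7/16 = 7/8
d_1 = (S0=1/16, S1=1/16, S2=7/8)
  d_2[S0] = 1/16*1/16 + 1/16*5/8 + 7/8*7/16 = 109/256
  d_2[S1] = 1/16*1/16 + 1/16*1/8 + 7/8*1/8 = 31/256
  d_2[S2] = 1/16*7/8 + 1/16*1/4 + 7/8*7/16 = 29/64
d_2 = (S0=109/256, S1=31/256, S2=29/64)

Answer: 109/256 31/256 29/64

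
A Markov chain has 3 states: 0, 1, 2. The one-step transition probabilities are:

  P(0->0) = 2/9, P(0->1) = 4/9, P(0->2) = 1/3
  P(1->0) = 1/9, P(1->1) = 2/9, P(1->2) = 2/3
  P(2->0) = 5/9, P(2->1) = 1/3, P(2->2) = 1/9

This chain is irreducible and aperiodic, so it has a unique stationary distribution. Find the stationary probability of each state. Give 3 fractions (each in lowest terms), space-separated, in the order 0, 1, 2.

The stationary distribution satisfies pi = pi * P, i.e.:
  pi_0 = 2/9*pi_0 + 1/9*pi_1 + 5/9*pi_2
  pi_1 = 4/9*pi_0 + 2/9*pi_1 + 1/3*pi_2
  pi_2 = 1/3*pi_0 + 2/3*pi_1 + 1/9*pi_2
with normalization: pi_0 + pi_1 + pi_2 = 1.

Using the first 2 balance equations plus normalization, the linear system A*pi = b is:
  [-7/9, 1/9, 5/9] . pi = 0
  [4/9, -7/9, 1/3] . pi = 0
  [1, 1, 1] . pi = 1

Solving yields:
  pi_0 = 19/62
  pi_1 = 41/124
  pi_2 = 45/124

Verification (pi * P):
  19/62*2/9 + 41/124*1/9 + 45/124*5/9 = 19/62 = pi_0  (ok)
  19/62*4/9 + 41/124*2/9 + 45/124*1/3 = 41/124 = pi_1  (ok)
  19/62*1/3 + 41/124*2/3 + 45/124*1/9 = 45/124 = pi_2  (ok)

Answer: 19/62 41/124 45/124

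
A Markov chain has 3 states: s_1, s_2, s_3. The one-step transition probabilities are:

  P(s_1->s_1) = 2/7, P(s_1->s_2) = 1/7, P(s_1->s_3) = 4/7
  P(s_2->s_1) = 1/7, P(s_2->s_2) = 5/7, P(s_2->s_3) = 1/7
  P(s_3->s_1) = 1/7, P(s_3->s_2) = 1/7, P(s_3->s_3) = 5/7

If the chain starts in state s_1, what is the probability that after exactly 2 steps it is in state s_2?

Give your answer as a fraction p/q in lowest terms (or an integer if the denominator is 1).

Computing P^2 by repeated multiplication:
P^1 =
  s_1: [2/7, 1/7, 4/7]
  s_2: [1/7, 5/7, 1/7]
  s_3: [1/7, 1/7, 5/7]
P^2 =
  s_1: [9/49, 11/49, 29/49]
  s_2: [8/49, 27/49, 2/7]
  s_3: [8/49, 11/49, 30/49]

(P^2)[s_1 -> s_2] = 11/49

Answer: 11/49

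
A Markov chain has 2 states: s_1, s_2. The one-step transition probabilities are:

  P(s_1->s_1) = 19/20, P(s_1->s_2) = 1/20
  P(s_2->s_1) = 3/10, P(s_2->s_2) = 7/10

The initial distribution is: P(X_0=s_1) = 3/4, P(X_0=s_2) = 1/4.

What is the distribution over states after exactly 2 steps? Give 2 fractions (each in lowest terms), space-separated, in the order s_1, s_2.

Propagating the distribution step by step (d_{t+1} = d_t * P):
d_0 = (s_1=3/4, s_2=1/4)
  d_1[s_1] = 3/4*19/20 + 1/4*3/10 = 63/80
  d_1[s_2] = 3/4*1/20 + 1/4*7/10 = 17/80
d_1 = (s_1=63/80, s_2=17/80)
  d_2[s_1] = 63/80*19/20 + 17/80*3/10 = 1299/1600
  d_2[s_2] = 63/80*1/20 + 17/80*7/10 = 301/1600
d_2 = (s_1=1299/1600, s_2=301/1600)

Answer: 1299/1600 301/1600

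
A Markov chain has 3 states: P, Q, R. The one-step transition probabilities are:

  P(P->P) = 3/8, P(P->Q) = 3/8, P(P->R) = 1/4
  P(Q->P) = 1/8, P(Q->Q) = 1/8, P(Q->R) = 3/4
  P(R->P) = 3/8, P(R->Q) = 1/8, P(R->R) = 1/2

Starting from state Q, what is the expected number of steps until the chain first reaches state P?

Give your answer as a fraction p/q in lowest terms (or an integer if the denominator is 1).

Answer: 40/11

Derivation:
Let h_i = expected steps to first reach P from state i.
Boundary: h_P = 0.
First-step equations for the other states:
  h_Q = 1 + 1/8*h_P + 1/8*h_Q + 3/4*h_R
  h_R = 1 + 3/8*h_P + 1/8*h_Q + 1/2*h_R

Substituting h_P = 0 and rearranging gives the linear system (I - Q) h = 1:
  [7/8, -3/4] . (h_Q, h_R) = 1
  [-1/8, 1/2] . (h_Q, h_R) = 1

Solving yields:
  h_Q = 40/11
  h_R = 32/11

Starting state is Q, so the expected hitting time is h_Q = 40/11.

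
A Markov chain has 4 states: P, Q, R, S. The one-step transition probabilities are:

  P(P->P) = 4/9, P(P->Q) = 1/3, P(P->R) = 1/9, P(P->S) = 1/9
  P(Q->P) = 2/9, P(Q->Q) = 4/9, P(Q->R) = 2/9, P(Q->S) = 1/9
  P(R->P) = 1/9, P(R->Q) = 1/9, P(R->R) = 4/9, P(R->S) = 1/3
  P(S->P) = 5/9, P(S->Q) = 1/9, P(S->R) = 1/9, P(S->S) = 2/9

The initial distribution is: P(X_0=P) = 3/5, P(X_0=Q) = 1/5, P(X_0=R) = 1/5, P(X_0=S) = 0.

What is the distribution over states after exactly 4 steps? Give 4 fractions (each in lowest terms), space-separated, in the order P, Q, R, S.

Propagating the distribution step by step (d_{t+1} = d_t * P):
d_0 = (P=3/5, Q=1/5, R=1/5, S=0)
  d_1[P] = 3/5*4/9 + 1/5*2/9 + 1/5*1/9 + 0*5/9 = 1/3
  d_1[Q] = 3/5*1/3 + 1/5*4/9 + 1/5*1/9 + 0*1/9 = 14/45
  d_1[R] = 3/5*1/9 + 1/5*2/9 + 1/5*4/9 + 0*1/9 = 1/5
  d_1[S] = 3/5*1/9 + 1/5*1/9 + 1/5*1/3 + 0*2/9 = 7/45
d_1 = (P=1/3, Q=14/45, R=1/5, S=7/45)
  d_2[P] = 1/3*4/9 + 14/45*2/9 + 1/5*1/9 + 7/45*5/9 = 44/135
  d_2[Q] = 1/3*1/3 + 14/45*4/9 + 1/5*1/9 + 7/45*1/9 = 13/45
  d_2[R] = 1/3*1/9 + 14/45*2/9 + 1/5*4/9 + 7/45*1/9 = 86/405
  d_2[S] = 1/3*1/9 + 14/45*1/9 + 1/5*1/3 + 7/45*2/9 = 14/81
d_2 = (P=44/135, Q=13/45, R=86/405, S=14/81)
  d_3[P] = 44/135*4/9 + 13/45*2/9 + 86/405*1/9 + 14/81*5/9 = 1198/3645
  d_3[Q] = 44/135*1/3 + 13/45*4/9 + 86/405*1/9 + 14/81*1/9 = 68/243
  d_3[R] = 44/135*1/9 + 13/45*2/9 + 86/405*4/9 + 14/81*1/9 = 52/243
  d_3[S] = 44/135*1/9 + 13/45*1/9 + 86/405*1/3 + 14/81*2/9 = 647/3645
d_3 = (P=1198/3645, Q=68/243, R=52/243, S=647/3645)
  d_4[P] = 1198/3645*4/9 + 68/243*2/9 + 52/243*1/9 + 647/3645*5/9 = 10847/32805
  d_4[Q] = 1198/3645*1/3 + 68/243*4/9 + 52/243*1/9 + 647/3645*1/9 = 9101/32805
  d_4[R] = 1198/3645*1/9 + 68/243*2/9 + 52/243*4/9 + 647/3645*1/9 = 467/2187
  d_4[S] = 1198/3645*1/9 + 68/243*1/9 + 52/243*1/3 + 647/3645*2/9 = 5852/32805
d_4 = (P=10847/32805, Q=9101/32805, R=467/2187, S=5852/32805)

Answer: 10847/32805 9101/32805 467/2187 5852/32805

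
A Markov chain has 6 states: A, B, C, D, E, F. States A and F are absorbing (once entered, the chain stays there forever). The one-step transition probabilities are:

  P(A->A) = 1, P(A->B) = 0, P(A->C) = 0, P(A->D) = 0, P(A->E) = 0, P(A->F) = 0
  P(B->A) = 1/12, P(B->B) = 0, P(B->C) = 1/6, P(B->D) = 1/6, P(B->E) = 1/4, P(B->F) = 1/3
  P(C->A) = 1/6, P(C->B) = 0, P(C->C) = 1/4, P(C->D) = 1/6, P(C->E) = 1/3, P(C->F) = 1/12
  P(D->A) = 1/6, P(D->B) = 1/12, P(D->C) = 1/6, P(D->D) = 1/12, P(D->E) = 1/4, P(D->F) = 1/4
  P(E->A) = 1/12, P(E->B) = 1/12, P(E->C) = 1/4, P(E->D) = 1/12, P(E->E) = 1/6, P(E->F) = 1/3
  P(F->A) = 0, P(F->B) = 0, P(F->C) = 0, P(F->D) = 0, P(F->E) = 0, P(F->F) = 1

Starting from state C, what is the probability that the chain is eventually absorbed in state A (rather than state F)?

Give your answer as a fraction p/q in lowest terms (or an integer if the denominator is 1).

Answer: 924/2119

Derivation:
Let a_i = P(absorbed in A | start in state i).
Boundary conditions: a_A = 1, a_F = 0.
For each transient state i, a_i = sum_j P(i->j) * a_j:
  a_B = 1/12*a_A + 0*a_B + 1/6*a_C + 1/6*a_D + 1/4*a_E + 1/3*a_F
  a_C = 1/6*a_A + 0*a_B + 1/4*a_C + 1/6*a_D + 1/3*a_E + 1/12*a_F
  a_D = 1/6*a_A + 1/12*a_B + 1/6*a_C + 1/12*a_D + 1/4*a_E + 1/4*a_F
  a_E = 1/12*a_A + 1/12*a_B + 1/4*a_C + 1/12*a_D + 1/6*a_E + 1/3*a_F

Substituting a_A = 1 and a_F = 0, rearrange to (I - Q) a = r where r[i] = P(i -> A):
  [1, -1/6, -1/6, -1/4] . (a_B, a_C, a_D, a_E) = 1/12
  [0, 3/4, -1/6, -1/3] . (a_B, a_C, a_D, a_E) = 1/6
  [-1/12, -1/6, 11/12, -1/4] . (a_B, a_C, a_D, a_E) = 1/6
  [-1/12, -1/4, -1/12, 5/6] . (a_B, a_C, a_D, a_E) = 1/12

Solving yields:
  a_B = 618/2119
  a_C = 924/2119
  a_D = 781/2119
  a_E = 629/2119

Starting state is C, so the absorption probability is a_C = 924/2119.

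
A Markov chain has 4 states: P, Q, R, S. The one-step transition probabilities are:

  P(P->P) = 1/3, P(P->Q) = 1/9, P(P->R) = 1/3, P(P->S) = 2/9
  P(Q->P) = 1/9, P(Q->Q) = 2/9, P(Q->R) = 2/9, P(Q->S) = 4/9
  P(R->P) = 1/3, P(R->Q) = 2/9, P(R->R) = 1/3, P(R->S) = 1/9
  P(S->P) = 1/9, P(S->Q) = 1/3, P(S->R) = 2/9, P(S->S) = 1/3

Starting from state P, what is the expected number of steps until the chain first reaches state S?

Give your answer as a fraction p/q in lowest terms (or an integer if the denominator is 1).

Let h_i = expected steps to first reach S from state i.
Boundary: h_S = 0.
First-step equations for the other states:
  h_P = 1 + 1/3*h_P + 1/9*h_Q + 1/3*h_R + 2/9*h_S
  h_Q = 1 + 1/9*h_P + 2/9*h_Q + 2/9*h_R + 4/9*h_S
  h_R = 1 + 1/3*h_P + 2/9*h_Q + 1/3*h_R + 1/9*h_S

Substituting h_S = 0 and rearranging gives the linear system (I - Q) h = 1:
  [2/3, -1/9, -1/3] . (h_P, h_Q, h_R) = 1
  [-1/9, 7/9, -2/9] . (h_P, h_Q, h_R) = 1
  [-1/3, -2/9, 2/3] . (h_P, h_Q, h_R) = 1

Solving yields:
  h_P = 219/49
  h_Q = 162/49
  h_R = 237/49

Starting state is P, so the expected hitting time is h_P = 219/49.

Answer: 219/49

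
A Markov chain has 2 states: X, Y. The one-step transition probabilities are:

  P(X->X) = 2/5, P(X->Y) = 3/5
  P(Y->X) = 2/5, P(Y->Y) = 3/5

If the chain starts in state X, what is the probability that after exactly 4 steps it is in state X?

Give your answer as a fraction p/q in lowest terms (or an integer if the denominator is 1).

Computing P^4 by repeated multiplication:
P^1 =
  X: [2/5, 3/5]
  Y: [2/5, 3/5]
P^2 =
  X: [2/5, 3/5]
  Y: [2/5, 3/5]
P^3 =
  X: [2/5, 3/5]
  Y: [2/5, 3/5]
P^4 =
  X: [2/5, 3/5]
  Y: [2/5, 3/5]

(P^4)[X -> X] = 2/5

Answer: 2/5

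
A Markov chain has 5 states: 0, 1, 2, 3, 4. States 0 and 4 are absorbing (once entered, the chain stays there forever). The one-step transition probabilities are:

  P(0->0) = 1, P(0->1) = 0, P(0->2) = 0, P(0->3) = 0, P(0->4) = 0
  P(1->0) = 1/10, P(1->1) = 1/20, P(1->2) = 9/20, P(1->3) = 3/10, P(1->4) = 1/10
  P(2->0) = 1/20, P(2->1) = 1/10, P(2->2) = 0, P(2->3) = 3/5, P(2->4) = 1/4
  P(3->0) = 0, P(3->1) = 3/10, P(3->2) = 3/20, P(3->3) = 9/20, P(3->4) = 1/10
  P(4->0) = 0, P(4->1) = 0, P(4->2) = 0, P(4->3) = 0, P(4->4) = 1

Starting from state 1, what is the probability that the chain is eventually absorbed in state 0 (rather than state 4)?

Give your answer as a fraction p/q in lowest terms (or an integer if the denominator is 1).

Answer: 485/1894

Derivation:
Let a_i = P(absorbed in 0 | start in state i).
Boundary conditions: a_0 = 1, a_4 = 0.
For each transient state i, a_i = sum_j P(i->j) * a_j:
  a_1 = 1/10*a_0 + 1/20*a_1 + 9/20*a_2 + 3/10*a_3 + 1/10*a_4
  a_2 = 1/20*a_0 + 1/10*a_1 + 0*a_2 + 3/5*a_3 + 1/4*a_4
  a_3 = 0*a_0 + 3/10*a_1 + 3/20*a_2 + 9/20*a_3 + 1/10*a_4

Substituting a_0 = 1 and a_4 = 0, rearrange to (I - Q) a = r where r[i] = P(i -> 0):
  [19/20, -9/20, -3/10] . (a_1, a_2, a_3) = 1/10
  [-1/10, 1, -3/5] . (a_1, a_2, a_3) = 1/20
  [-3/10, -3/20, 11/20] . (a_1, a_2, a_3) = 0

Solving yields:
  a_1 = 485/1894
  a_2 = 361/1894
  a_3 = 363/1894

Starting state is 1, so the absorption probability is a_1 = 485/1894.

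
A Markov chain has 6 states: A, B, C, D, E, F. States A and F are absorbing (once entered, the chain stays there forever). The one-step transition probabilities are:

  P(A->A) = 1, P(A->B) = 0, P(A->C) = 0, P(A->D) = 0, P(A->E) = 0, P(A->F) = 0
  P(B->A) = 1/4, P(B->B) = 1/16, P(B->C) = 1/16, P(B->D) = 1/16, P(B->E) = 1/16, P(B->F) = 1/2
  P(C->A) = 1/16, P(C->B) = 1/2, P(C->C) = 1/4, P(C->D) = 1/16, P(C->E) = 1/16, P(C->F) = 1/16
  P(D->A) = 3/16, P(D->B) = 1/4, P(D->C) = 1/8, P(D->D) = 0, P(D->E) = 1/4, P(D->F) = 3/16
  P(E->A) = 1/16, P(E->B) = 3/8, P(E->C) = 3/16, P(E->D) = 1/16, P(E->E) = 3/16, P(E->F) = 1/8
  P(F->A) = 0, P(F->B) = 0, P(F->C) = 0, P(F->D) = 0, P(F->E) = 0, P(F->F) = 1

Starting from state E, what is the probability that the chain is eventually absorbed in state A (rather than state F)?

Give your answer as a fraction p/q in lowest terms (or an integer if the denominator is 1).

Answer: 10861/30776

Derivation:
Let a_i = P(absorbed in A | start in state i).
Boundary conditions: a_A = 1, a_F = 0.
For each transient state i, a_i = sum_j P(i->j) * a_j:
  a_B = 1/4*a_A + 1/16*a_B + 1/16*a_C + 1/16*a_D + 1/16*a_E + 1/2*a_F
  a_C = 1/16*a_A + 1/2*a_B + 1/4*a_C + 1/16*a_D + 1/16*a_E + 1/16*a_F
  a_D = 3/16*a_A + 1/4*a_B + 1/8*a_C + 0*a_D + 1/4*a_E + 3/16*a_F
  a_E = 1/16*a_A + 3/8*a_B + 3/16*a_C + 1/16*a_D + 3/16*a_E + 1/8*a_F

Substituting a_A = 1 and a_F = 0, rearrange to (I - Q) a = r where r[i] = P(i -> A):
  [15/16, -1/16, -1/16, -1/16] . (a_B, a_C, a_D, a_E) = 1/4
  [-1/2, 3/4, -1/16, -1/16] . (a_B, a_C, a_D, a_E) = 1/16
  [-1/4, -1/8, 1, -1/4] . (a_B, a_C, a_D, a_E) = 3/16
  [-3/8, -3/16, -1/16, 13/16] . (a_B, a_C, a_D, a_E) = 1/16

Solving yields:
  a_B = 5269/15388
  a_C = 5771/15388
  a_D = 12563/30776
  a_E = 10861/30776

Starting state is E, so the absorption probability is a_E = 10861/30776.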